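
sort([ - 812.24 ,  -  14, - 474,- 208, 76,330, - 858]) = [ - 858, - 812.24,-474 , - 208 , - 14 , 76,330]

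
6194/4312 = 1 + 941/2156 = 1.44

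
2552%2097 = 455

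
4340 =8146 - 3806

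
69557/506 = 69557/506 =137.46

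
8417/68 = 123 + 53/68 = 123.78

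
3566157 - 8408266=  - 4842109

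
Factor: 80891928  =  2^3*3^2*13^1*86423^1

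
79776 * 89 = 7100064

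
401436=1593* 252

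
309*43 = 13287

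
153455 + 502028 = 655483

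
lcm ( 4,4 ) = 4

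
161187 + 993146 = 1154333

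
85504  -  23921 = 61583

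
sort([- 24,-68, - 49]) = [ - 68, - 49,- 24] 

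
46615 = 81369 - 34754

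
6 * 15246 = 91476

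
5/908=5/908 = 0.01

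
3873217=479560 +3393657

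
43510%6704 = 3286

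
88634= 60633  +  28001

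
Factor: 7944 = 2^3*3^1 * 331^1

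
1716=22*78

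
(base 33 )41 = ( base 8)205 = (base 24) 5d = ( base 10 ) 133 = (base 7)250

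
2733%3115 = 2733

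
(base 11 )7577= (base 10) 10006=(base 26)EKM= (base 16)2716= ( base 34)8MA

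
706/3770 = 353/1885 =0.19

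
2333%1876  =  457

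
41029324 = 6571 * 6244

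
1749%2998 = 1749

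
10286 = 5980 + 4306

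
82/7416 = 41/3708 = 0.01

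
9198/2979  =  3 + 29/331 = 3.09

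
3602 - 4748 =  - 1146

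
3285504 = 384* 8556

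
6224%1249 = 1228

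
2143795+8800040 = 10943835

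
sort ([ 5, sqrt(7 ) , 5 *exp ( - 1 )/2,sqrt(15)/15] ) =[sqrt(15 )/15,5 * exp( - 1 )/2,  sqrt (7),5]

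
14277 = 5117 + 9160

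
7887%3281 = 1325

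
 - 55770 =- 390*143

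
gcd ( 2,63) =1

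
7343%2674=1995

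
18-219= - 201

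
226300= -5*( - 45260)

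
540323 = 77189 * 7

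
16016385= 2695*5943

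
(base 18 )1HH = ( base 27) NQ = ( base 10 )647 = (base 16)287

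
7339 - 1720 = 5619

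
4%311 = 4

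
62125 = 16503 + 45622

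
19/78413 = 1/4127 = 0.00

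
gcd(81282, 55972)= 2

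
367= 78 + 289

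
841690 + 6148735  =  6990425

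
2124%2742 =2124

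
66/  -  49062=- 11/8177 = - 0.00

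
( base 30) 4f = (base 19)72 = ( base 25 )5a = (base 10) 135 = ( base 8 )207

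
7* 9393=65751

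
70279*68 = 4778972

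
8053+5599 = 13652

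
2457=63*39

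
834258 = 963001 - 128743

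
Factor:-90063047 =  - 647^1*139201^1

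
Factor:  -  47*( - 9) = 423 = 3^2* 47^1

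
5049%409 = 141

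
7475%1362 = 665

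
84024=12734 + 71290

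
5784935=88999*65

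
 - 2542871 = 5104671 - 7647542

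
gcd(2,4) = 2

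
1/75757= 1/75757 = 0.00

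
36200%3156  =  1484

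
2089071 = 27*77373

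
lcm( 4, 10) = 20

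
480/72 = 20/3 = 6.67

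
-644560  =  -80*8057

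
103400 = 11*9400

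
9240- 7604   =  1636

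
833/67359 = 833/67359 = 0.01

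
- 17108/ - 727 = 17108/727 = 23.53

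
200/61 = 200/61 = 3.28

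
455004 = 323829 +131175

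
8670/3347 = 2+ 1976/3347 = 2.59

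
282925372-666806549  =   -383881177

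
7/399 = 1/57 = 0.02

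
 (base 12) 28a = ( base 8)612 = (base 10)394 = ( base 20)JE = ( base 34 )BK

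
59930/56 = 29965/28 = 1070.18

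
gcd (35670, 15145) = 5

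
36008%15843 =4322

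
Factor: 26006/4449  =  2^1*3^( - 1 )*1483^( - 1 )*13003^1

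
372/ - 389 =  - 372/389 = - 0.96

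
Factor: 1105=5^1*13^1*17^1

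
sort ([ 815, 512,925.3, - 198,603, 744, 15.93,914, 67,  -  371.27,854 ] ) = [  -  371.27,-198, 15.93, 67,512, 603, 744,815, 854, 914,  925.3]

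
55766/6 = 27883/3 = 9294.33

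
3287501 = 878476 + 2409025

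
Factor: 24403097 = 73^1*334289^1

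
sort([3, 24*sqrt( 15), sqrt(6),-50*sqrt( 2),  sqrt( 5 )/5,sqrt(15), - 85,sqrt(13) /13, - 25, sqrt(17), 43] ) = [ - 85,-50*sqrt ( 2), - 25, sqrt( 13)/13, sqrt( 5)/5, sqrt( 6 ), 3,sqrt( 15), sqrt (17 ), 43,24*sqrt( 15) ]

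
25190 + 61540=86730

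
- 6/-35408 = 3/17704 = 0.00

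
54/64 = 27/32 = 0.84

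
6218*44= 273592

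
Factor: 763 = 7^1*109^1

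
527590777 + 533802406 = 1061393183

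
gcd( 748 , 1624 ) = 4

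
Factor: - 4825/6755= -5/7 = - 5^1*7^( - 1 ) 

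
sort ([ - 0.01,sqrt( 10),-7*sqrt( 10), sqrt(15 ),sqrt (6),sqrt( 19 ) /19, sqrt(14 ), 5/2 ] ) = [- 7 * sqrt (10), - 0.01, sqrt(19)/19,  sqrt(6),5/2, sqrt (10 ), sqrt ( 14 ), sqrt( 15) ] 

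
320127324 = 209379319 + 110748005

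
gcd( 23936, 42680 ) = 88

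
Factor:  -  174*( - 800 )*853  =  2^6*3^1*5^2*29^1*853^1 =118737600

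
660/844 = 165/211 = 0.78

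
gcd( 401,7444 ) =1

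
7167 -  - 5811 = 12978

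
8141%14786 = 8141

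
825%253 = 66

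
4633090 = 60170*77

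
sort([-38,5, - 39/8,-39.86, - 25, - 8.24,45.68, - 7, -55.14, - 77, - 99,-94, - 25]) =[  -  99 , - 94,-77,-55.14, - 39.86  ,  -  38, - 25, - 25,  -  8.24,-7,  -  39/8,5,45.68 ] 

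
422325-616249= - 193924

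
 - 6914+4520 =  - 2394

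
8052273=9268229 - 1215956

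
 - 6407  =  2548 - 8955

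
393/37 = 10 + 23/37 = 10.62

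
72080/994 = 72 + 256/497  =  72.52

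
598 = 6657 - 6059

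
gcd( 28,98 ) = 14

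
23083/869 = 23083/869  =  26.56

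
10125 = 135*75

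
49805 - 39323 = 10482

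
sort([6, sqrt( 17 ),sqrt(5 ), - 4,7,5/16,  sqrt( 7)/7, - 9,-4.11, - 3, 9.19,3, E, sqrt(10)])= [ - 9 , - 4.11, -4, - 3 , 5/16, sqrt(7)/7, sqrt( 5), E,3,sqrt (10 ), sqrt( 17 ), 6, 7,9.19]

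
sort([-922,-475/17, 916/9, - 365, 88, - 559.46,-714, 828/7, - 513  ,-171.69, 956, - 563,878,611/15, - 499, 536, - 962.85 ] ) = [ - 962.85, - 922, - 714,-563, - 559.46, - 513,-499,  -  365, - 171.69, - 475/17,611/15, 88, 916/9 , 828/7,  536,  878,956] 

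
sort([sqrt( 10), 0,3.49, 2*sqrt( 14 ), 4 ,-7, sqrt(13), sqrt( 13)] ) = [-7,0, sqrt (10 ) , 3.49, sqrt( 13), sqrt( 13 ), 4, 2*sqrt( 14)] 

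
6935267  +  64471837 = 71407104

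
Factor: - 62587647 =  - 3^4*53^1 * 61^1*239^1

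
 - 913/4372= - 1 + 3459/4372 = - 0.21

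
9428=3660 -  - 5768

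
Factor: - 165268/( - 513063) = 316/981=2^2*3^(-2)*79^1* 109^( -1)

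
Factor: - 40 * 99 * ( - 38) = 150480= 2^4*3^2* 5^1*11^1 * 19^1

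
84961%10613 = 57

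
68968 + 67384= 136352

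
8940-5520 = 3420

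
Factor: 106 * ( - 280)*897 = - 26622960=- 2^4*3^1*5^1*7^1*13^1*23^1 * 53^1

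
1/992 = 1/992 = 0.00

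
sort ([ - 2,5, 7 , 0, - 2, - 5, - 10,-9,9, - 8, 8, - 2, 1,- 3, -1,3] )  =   [ - 10, - 9, - 8, - 5, - 3, - 2, - 2, - 2, - 1,0, 1,  3,5,7,8, 9 ]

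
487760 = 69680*7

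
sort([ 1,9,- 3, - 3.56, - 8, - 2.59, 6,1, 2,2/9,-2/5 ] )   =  [- 8,-3.56,-3, - 2.59,-2/5,2/9,1,1, 2,6,  9]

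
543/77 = 7 + 4/77 =7.05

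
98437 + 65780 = 164217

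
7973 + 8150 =16123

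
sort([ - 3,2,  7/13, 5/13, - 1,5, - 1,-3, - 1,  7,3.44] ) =[ - 3, - 3, - 1, - 1,-1,  5/13, 7/13, 2,3.44, 5, 7]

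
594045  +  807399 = 1401444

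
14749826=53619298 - 38869472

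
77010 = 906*85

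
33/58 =33/58 = 0.57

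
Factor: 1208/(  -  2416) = - 1/2 =- 2^(-1 ) 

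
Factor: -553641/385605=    - 883/615 = - 3^( - 1 ) * 5^( -1 )  *41^( - 1)*883^1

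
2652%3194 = 2652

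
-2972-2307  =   - 5279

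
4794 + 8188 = 12982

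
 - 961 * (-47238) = 45395718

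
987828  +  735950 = 1723778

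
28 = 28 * 1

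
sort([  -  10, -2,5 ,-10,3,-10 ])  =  [- 10,-10,-10, - 2,3,5]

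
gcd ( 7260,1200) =60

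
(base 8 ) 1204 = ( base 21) 19E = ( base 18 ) 1he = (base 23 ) 150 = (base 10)644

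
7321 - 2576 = 4745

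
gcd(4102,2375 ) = 1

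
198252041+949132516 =1147384557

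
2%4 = 2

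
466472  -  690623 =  - 224151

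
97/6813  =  97/6813  =  0.01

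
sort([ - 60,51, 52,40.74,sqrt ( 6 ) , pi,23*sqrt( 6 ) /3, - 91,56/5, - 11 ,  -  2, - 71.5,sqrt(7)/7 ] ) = [ - 91, - 71.5, - 60,  -  11,-2,sqrt( 7) /7,sqrt(6),pi,56/5,23*sqrt(6)/3, 40.74, 51,52]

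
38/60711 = 38/60711= 0.00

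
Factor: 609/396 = 2^( - 2)*3^(-1)*7^1 * 11^( - 1)*29^1 = 203/132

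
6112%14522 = 6112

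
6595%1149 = 850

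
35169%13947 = 7275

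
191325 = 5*38265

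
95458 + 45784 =141242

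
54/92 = 27/46= 0.59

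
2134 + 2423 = 4557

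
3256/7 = 465+1/7 = 465.14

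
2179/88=24 + 67/88  =  24.76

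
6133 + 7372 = 13505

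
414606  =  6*69101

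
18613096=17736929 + 876167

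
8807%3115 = 2577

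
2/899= 2/899 = 0.00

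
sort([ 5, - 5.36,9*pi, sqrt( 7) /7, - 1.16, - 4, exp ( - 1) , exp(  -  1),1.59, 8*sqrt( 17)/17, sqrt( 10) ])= [ - 5.36, - 4, - 1.16,  exp(-1 ),  exp( - 1 ) , sqrt( 7 )/7, 1.59, 8 * sqrt( 17)/17, sqrt( 10), 5,9 * pi]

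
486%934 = 486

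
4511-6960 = -2449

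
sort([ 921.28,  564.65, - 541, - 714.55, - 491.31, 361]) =[-714.55 , - 541,  -  491.31, 361,564.65,921.28]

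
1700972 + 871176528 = 872877500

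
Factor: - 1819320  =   - 2^3 *3^1*5^1*15161^1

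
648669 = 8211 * 79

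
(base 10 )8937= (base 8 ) 21351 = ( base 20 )126H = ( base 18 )19a9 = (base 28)bb5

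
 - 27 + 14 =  - 13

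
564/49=564/49 = 11.51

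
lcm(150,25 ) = 150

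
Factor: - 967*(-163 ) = 157621 =163^1*967^1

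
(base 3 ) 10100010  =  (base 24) 459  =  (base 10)2433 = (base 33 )27O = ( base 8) 4601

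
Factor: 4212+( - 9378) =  - 5166 = - 2^1 *3^2*7^1*41^1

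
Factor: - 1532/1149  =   - 4/3 = -2^2*3^( - 1)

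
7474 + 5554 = 13028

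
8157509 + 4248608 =12406117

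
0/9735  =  0  =  0.00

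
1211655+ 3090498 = 4302153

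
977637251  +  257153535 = 1234790786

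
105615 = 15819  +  89796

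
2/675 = 2/675 = 0.00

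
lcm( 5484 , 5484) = 5484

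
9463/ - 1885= - 6 + 1847/1885 = -  5.02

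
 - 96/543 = - 32/181 = -  0.18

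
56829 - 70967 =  - 14138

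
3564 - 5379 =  - 1815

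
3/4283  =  3/4283 = 0.00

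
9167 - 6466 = 2701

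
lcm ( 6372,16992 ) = 50976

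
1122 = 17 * 66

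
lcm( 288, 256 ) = 2304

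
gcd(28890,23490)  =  270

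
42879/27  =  1588+ 1/9= 1588.11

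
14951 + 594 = 15545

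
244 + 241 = 485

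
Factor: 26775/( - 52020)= - 35/68 = -2^( - 2)* 5^1* 7^1*17^( - 1) 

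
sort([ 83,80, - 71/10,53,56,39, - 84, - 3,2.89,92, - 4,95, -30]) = [  -  84, - 30, - 71/10, - 4 ,  -  3,2.89,  39 , 53,56, 80, 83,92 , 95 ] 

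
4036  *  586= 2365096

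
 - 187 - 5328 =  - 5515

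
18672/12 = 1556 = 1556.00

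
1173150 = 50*23463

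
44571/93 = 479 + 8/31 = 479.26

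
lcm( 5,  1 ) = 5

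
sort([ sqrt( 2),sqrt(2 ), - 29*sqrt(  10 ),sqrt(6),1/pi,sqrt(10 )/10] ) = [ - 29*sqrt( 10),sqrt (10)/10,1/pi,  sqrt(2 ), sqrt (2),sqrt (6)]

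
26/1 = 26  =  26.00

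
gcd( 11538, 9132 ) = 6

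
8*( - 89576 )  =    -  716608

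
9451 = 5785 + 3666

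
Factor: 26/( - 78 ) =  - 3^( - 1) = - 1/3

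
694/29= 694/29 = 23.93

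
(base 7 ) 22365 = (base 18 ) h9c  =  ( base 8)13062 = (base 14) 20DC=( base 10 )5682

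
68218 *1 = 68218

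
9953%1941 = 248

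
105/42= 5/2   =  2.50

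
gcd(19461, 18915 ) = 39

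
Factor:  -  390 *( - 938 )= 2^2*3^1*5^1 * 7^1*13^1*67^1 = 365820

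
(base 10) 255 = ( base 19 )D8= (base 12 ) 193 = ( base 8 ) 377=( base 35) 7a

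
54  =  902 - 848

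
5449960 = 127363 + 5322597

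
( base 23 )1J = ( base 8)52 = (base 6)110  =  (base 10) 42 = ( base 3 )1120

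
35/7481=35/7481  =  0.00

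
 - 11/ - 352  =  1/32 = 0.03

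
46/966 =1/21 = 0.05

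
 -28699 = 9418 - 38117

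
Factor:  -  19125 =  - 3^2*5^3*17^1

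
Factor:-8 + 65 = 57 = 3^1*19^1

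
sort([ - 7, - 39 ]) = [  -  39, - 7 ]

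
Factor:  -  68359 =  - 197^1*347^1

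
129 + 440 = 569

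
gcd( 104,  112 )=8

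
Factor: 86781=3^1*28927^1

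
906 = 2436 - 1530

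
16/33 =16/33 = 0.48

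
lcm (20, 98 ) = 980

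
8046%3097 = 1852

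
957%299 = 60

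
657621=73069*9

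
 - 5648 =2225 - 7873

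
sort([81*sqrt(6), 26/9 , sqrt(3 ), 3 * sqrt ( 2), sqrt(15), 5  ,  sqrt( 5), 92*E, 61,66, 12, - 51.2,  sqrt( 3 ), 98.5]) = [-51.2, sqrt(3),sqrt ( 3 ), sqrt( 5 ),  26/9, sqrt( 15 ), 3*sqrt(2 ),5, 12,  61,66,98.5,81*sqrt( 6) , 92*E]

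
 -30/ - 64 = 15/32 =0.47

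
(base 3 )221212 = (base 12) 4a2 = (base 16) 2BA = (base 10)698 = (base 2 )1010111010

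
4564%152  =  4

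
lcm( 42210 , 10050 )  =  211050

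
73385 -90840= -17455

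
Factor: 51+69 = 120 = 2^3*3^1*5^1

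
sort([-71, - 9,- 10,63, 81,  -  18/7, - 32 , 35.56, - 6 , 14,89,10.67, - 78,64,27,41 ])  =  [- 78, - 71,-32, - 10, - 9, - 6,- 18/7,10.67,14,  27,35.56, 41, 63,64, 81,89]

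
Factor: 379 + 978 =1357=23^1 * 59^1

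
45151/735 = 45151/735 = 61.43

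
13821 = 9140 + 4681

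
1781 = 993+788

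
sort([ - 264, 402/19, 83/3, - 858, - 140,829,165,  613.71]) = [  -  858, - 264, - 140 , 402/19,83/3, 165,  613.71, 829 ] 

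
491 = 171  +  320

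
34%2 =0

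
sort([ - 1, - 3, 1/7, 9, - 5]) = [ - 5, - 3, - 1,1/7,9]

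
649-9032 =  - 8383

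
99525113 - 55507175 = 44017938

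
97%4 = 1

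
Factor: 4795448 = 2^3 *7^1*19^1*4507^1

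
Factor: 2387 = 7^1*11^1*31^1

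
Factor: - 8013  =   - 3^1*2671^1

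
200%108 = 92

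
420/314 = 210/157 = 1.34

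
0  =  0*11289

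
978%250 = 228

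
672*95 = 63840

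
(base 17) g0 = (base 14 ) 156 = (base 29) 9b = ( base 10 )272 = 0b100010000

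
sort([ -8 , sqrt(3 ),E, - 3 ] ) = [ - 8, - 3,sqrt(3 ), E ] 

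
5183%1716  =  35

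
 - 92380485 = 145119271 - 237499756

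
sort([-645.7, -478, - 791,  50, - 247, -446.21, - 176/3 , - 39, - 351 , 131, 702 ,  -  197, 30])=[-791, - 645.7,  -  478 ,-446.21,-351,-247,-197, - 176/3,-39,30, 50,131 , 702]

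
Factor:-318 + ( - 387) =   -  3^1*5^1 * 47^1 =- 705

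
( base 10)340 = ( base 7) 664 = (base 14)1a4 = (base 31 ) AU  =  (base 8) 524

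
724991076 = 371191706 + 353799370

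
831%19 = 14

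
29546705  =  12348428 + 17198277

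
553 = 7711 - 7158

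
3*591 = 1773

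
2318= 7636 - 5318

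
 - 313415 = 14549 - 327964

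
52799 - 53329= - 530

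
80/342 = 40/171 = 0.23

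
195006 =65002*3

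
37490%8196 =4706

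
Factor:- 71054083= - 47^1 * 491^1*3079^1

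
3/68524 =3/68524 = 0.00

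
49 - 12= 37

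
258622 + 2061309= 2319931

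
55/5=11 =11.00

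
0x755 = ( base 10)1877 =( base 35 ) 1im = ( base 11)1457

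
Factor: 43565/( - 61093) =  - 5^1*199^(-1 )*307^( - 1)*8713^1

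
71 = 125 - 54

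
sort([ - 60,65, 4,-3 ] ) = [ - 60 ,-3 , 4, 65 ] 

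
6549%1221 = 444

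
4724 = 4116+608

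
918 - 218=700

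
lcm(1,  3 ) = 3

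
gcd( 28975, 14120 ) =5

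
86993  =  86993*1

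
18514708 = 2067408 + 16447300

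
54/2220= 9/370 = 0.02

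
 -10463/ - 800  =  10463/800 = 13.08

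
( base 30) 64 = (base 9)224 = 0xB8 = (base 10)184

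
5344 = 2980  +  2364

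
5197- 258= 4939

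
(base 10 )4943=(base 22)A4F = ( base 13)2333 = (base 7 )20261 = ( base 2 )1001101001111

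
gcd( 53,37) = 1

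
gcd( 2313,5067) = 9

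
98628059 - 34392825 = 64235234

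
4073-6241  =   - 2168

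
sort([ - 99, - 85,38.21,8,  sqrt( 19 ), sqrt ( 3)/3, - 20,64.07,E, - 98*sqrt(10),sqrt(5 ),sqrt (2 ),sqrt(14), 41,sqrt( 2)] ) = [ - 98*sqrt( 10 ), - 99, - 85, - 20, sqrt( 3 )/3,sqrt( 2), sqrt(2),sqrt(5), E,sqrt( 14 ), sqrt(19 ), 8,38.21, 41, 64.07] 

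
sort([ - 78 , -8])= [ -78, - 8 ] 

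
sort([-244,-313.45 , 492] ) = [ - 313.45, -244,492]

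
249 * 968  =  241032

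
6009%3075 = 2934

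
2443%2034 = 409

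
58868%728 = 628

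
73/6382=73/6382 = 0.01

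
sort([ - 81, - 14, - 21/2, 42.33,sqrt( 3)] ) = [ - 81, - 14, - 21/2, sqrt ( 3),42.33]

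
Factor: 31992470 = 2^1*5^1*17^1 * 307^1 * 613^1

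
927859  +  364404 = 1292263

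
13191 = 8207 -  - 4984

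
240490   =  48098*5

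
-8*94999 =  - 759992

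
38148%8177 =5440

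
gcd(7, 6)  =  1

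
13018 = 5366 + 7652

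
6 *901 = 5406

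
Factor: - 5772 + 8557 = 5^1*557^1 = 2785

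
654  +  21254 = 21908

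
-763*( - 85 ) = 64855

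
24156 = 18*1342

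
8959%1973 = 1067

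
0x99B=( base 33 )28h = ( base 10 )2459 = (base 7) 10112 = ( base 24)46b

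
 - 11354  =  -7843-3511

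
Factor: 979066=2^1*11^1*191^1*233^1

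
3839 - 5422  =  -1583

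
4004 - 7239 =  - 3235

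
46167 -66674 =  - 20507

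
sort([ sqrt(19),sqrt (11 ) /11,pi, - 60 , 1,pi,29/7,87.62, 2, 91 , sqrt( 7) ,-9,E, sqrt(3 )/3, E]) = [ - 60,- 9, sqrt (11)/11,sqrt( 3 ) /3,1,2,sqrt(7 ),E,E, pi, pi, 29/7,  sqrt(19 ),  87.62,91 ]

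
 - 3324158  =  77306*( - 43) 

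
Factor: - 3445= - 5^1 * 13^1*53^1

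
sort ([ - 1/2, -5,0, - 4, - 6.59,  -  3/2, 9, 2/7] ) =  [ - 6.59,-5,- 4, - 3/2 ,-1/2, 0,2/7, 9] 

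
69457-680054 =  -  610597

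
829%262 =43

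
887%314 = 259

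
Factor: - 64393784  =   - 2^3*7^1*13^1*197^1*449^1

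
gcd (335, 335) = 335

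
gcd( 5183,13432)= 73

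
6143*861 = 5289123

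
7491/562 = 13 +185/562 = 13.33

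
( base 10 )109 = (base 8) 155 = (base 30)3j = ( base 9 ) 131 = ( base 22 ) 4L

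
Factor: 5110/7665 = 2^1*3^( - 1 ) = 2/3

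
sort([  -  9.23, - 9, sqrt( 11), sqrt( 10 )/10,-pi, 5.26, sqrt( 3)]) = [ - 9.23, - 9,-pi , sqrt( 10 )/10, sqrt (3), sqrt( 11 ),5.26] 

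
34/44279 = 34/44279 = 0.00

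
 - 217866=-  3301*66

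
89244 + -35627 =53617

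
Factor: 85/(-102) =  - 2^( - 1)*3^( - 1)*5^1 = - 5/6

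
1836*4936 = 9062496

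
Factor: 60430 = 2^1*5^1*6043^1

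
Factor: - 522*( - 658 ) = 343476 = 2^2*3^2*7^1* 29^1* 47^1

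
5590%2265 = 1060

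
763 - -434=1197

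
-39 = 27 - 66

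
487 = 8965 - 8478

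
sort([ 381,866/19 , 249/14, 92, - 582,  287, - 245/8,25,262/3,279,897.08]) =[ - 582, - 245/8,249/14,  25, 866/19,262/3,92,279, 287 , 381,897.08] 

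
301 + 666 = 967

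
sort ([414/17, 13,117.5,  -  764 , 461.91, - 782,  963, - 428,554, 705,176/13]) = [ - 782, - 764,-428, 13, 176/13, 414/17,117.5, 461.91,  554,705, 963 ]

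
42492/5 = 8498 + 2/5 =8498.40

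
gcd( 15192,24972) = 12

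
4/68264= 1/17066  =  0.00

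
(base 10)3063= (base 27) 45c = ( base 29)3II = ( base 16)BF7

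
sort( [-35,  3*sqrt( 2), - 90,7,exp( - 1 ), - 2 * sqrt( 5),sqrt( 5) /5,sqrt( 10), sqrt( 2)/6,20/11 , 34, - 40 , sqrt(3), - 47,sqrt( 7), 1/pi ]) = [ - 90, - 47, - 40, - 35, - 2*sqrt(5),sqrt( 2 ) /6,1/pi,exp( - 1),sqrt( 5)/5,sqrt (3),20/11 , sqrt(7),sqrt(10),3 * sqrt(2),  7,34 ] 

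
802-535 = 267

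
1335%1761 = 1335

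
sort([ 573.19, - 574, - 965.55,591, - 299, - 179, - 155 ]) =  [ - 965.55, - 574, - 299, - 179 , - 155,  573.19,  591 ] 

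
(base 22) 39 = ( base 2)1001011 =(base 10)75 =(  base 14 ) 55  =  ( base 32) 2B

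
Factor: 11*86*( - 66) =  - 62436=- 2^2*3^1*11^2*43^1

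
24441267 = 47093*519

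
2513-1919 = 594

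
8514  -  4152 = 4362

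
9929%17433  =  9929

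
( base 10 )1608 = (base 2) 11001001000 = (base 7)4455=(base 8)3110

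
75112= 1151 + 73961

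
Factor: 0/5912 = 0^1 = 0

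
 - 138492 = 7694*( - 18 ) 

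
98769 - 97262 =1507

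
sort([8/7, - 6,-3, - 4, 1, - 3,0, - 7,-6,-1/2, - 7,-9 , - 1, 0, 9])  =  [ - 9, -7,-7 , - 6,-6,-4,-3, - 3, - 1, - 1/2,0, 0, 1,8/7,9 ]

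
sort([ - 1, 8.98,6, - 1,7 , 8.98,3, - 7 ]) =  [-7, - 1, - 1 , 3,6,7,8.98,8.98 ]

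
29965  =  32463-2498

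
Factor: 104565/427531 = 3^1*5^1*13^( - 1 )*6971^1* 32887^ ( - 1 ) 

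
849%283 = 0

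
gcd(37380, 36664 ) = 4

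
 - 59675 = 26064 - 85739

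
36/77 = 36/77 = 0.47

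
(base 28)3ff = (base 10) 2787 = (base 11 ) 2104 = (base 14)1031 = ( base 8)5343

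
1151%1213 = 1151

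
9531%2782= 1185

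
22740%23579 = 22740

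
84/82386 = 14/13731 = 0.00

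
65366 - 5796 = 59570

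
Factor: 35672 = 2^3*7^3*13^1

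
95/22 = 4 + 7/22 = 4.32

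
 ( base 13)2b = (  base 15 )27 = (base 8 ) 45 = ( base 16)25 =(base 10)37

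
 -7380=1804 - 9184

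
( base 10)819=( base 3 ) 1010100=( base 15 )399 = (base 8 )1463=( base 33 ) OR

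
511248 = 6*85208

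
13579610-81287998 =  - 67708388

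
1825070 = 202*9035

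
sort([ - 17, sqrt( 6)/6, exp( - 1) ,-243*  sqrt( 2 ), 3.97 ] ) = [ -243 * sqrt( 2), - 17,  exp ( - 1),sqrt( 6) /6,3.97]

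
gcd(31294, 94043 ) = 1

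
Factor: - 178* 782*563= - 2^2*17^1* 23^1*89^1*563^1 =- 78367348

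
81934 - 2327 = 79607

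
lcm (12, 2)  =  12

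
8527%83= 61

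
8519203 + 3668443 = 12187646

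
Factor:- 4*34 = - 2^3*17^1 = - 136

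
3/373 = 3/373 = 0.01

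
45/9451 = 45/9451 = 0.00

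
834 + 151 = 985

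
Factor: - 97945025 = - 5^2*3917801^1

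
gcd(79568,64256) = 16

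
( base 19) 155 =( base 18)17b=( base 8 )715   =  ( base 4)13031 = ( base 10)461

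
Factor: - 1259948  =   - 2^2*241^1*1307^1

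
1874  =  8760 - 6886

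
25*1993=49825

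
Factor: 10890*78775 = 2^1 * 3^2*5^3*11^2*23^1 * 137^1= 857859750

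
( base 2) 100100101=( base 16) 125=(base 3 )101212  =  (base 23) CH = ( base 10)293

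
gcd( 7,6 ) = 1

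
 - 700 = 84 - 784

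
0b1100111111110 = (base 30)7bo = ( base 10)6654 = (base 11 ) 4aaa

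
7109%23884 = 7109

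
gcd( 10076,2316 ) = 4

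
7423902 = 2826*2627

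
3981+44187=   48168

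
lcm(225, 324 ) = 8100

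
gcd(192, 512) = 64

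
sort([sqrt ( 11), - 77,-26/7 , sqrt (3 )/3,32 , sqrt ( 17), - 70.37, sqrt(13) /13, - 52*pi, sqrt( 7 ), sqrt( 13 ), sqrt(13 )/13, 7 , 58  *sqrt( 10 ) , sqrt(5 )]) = [ - 52*pi,-77, - 70.37 , - 26/7, sqrt(13) /13, sqrt(13 ) /13, sqrt(3) /3,sqrt(5),  sqrt(7) , sqrt(11),sqrt(13), sqrt( 17 ), 7, 32, 58*sqrt(10)]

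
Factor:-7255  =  -5^1 * 1451^1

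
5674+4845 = 10519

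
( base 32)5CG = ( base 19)F5A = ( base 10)5520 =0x1590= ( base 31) 5N2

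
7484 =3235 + 4249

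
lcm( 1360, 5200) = 88400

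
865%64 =33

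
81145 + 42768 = 123913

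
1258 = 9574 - 8316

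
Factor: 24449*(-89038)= - 2^1 *23^1 *1063^1*44519^1 =- 2176890062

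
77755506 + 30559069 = 108314575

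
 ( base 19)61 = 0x73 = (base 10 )115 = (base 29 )3S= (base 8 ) 163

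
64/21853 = 64/21853 = 0.00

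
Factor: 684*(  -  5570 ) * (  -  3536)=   13471735680 =2^7*3^2 * 5^1*13^1*17^1 * 19^1*557^1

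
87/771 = 29/257 = 0.11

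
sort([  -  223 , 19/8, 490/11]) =[-223, 19/8, 490/11 ]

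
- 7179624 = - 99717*72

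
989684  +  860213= 1849897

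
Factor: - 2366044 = - 2^2*31^1*19081^1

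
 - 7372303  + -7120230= - 14492533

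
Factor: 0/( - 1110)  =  0^1 = 0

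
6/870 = 1/145 = 0.01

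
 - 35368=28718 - 64086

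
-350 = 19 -369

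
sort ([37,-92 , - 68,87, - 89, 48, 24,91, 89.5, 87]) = [ - 92, - 89, - 68,24, 37,48, 87,87, 89.5,91]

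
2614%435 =4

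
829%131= 43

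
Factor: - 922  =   - 2^1 * 461^1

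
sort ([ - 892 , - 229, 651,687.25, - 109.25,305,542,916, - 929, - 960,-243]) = [ - 960, - 929, - 892, - 243, - 229, - 109.25, 305,542, 651, 687.25 , 916] 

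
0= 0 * 477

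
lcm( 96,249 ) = 7968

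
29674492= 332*89381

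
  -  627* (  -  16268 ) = 10200036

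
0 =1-1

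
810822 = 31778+779044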